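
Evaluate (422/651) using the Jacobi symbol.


Compute (422/651) via quadratic reciprocity:
  pull out 2: (2/651) = -1  (since 651 mod 8 = 3)
  reciprocity: (211/651) -> -(651/211)
  reduce: (18/211)
  pull out 2: (2/211) = -1  (since 211 mod 8 = 3)
  reciprocity: (9/211) -> +(211/9)
  reduce: (4/9)
  pull out 2: (2/9) = +1  (since 9 mod 8 = 1)
  pull out 2: (2/9) = +1  (since 9 mod 8 = 1)
  (1/9) = 1
Product of signs = -1

-1


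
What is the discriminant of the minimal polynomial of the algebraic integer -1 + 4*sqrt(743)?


The element -1 + 4*sqrt(743) has minimal polynomial:
x^2 + 2*x - 11887
Discriminant = (2)^2 - 4*(-11887)
= 4 + 47548
= 47552

47552


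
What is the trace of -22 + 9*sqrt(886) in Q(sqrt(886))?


Tr(a + b*sqrt(d)) = (a + b*sqrt(d)) + (a - b*sqrt(d)) = 2a
= 2 * (-22)
= -44

-44


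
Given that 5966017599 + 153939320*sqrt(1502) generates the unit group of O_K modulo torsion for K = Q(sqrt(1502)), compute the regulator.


epsilon = 5966017599 + 153939320*sqrt(1502)
= 1.1932e+10
R = ln(1.1932e+10)
= 23.2025

23.2025


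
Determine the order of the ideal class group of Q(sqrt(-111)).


K = Q(sqrt(-111)). d mod 4 = 1, so D = disc(K) = d = -111
h(K) equals the number of primitive reduced positive-definite forms (a, b, c) = a*x^2 + b*x*y + c*y^2 with b^2 - 4ac = D,
where reduced means |b| <= a <= c, with b >= 0 whenever |b| = a or a = c, and primitive means gcd(a, b, c) = 1.
Reduced forces 3a^2 <= |D| = 111, so 1 <= a <= 6; b must have the parity of D, and c = (b^2 - D)/(4a) must be an integer >= a.
Enumerate a = 1..6, b in [-a, a]:
  a=1: (1, 1, 28)  [1]
  a=2: (2, -1, 14), (2, 1, 14)  [2]
  a=3: (3, 3, 10)  [1]
  a=4: (4, -1, 7), (4, 1, 7)  [2]
  a=5: (5, -3, 6), (5, 3, 6)  [2]
  a=6: none
Total reduced forms: 1 + 2 + 1 + 2 + 2 = 8
h = 8

8


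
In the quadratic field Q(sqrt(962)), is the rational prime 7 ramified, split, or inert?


K = Q(sqrt(962)). Since d mod 4 = 2, disc(K) = 3848.
Check p | disc: 3848 mod 7 = 5.
p does not divide disc. Compute Legendre symbol (d/p):
3^((7-1)/2) mod 7 = -1
(d/p) = -1, so p is inert: (p) stays prime with e=1, f=2, g=1.
Therefore p is inert.

inert


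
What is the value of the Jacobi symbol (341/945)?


Compute (341/945) via quadratic reciprocity:
  reciprocity: (341/945) -> +(945/341)
  reduce: (263/341)
  reciprocity: (263/341) -> +(341/263)
  reduce: (78/263)
  pull out 2: (2/263) = +1  (since 263 mod 8 = 7)
  reciprocity: (39/263) -> -(263/39)
  reduce: (29/39)
  reciprocity: (29/39) -> +(39/29)
  reduce: (10/29)
  pull out 2: (2/29) = -1  (since 29 mod 8 = 5)
  reciprocity: (5/29) -> +(29/5)
  reduce: (4/5)
  pull out 2: (2/5) = -1  (since 5 mod 8 = 5)
  pull out 2: (2/5) = -1  (since 5 mod 8 = 5)
  (1/5) = 1
Product of signs = 1

1


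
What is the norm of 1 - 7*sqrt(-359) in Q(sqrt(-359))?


N(a + b*sqrt(d)) = a^2 - d*b^2
= (1)^2 - (-359)*(-7)^2
= 1 + 17591
= 17592

17592


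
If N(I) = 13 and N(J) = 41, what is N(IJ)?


N(IJ) = N(I) * N(J)
= 13 * 41
= 533

533


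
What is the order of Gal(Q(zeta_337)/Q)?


|Gal(Q(zeta_337)/Q)| = phi(337)
= 336

336


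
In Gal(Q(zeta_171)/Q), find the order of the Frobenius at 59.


The Frobenius at p in Gal(Q(zeta_n)/Q) = (Z/nZ)* is the class of p, so its order is ord_171(59), the smallest k >= 1 with 59^k = 1 mod 171.
n = 171 = 3^2 * 19, phi(171) = 108; the order divides phi(n).
Divisors of 108: 1, 2, 3, 4, 6, 9, 12, 18, 27, 36, 54, 108
Repeated squaring mod 171: 59^1 = 59, 59^2 = 61, 59^4 = 130, 59^8 = 142, 59^16 = 157, 59^32 = 25, 59^64 = 112
Test divisors in increasing order:
  k=1: 59^1 = 59 mod 171
  k=2: 59^2 = 61 mod 171
  k=3: 59^3 = 61 * 59 = 8 mod 171
  k=4: 59^4 = 130 mod 171
  k=6: 59^6 = 130 * 61 = 64 mod 171
  k=9: 59^9 = 142 * 59 = 170 mod 171
  k=12: 59^12 = 142 * 130 = 163 mod 171
  k=18: 59^18 = 157 * 61 = 1 mod 171  <- first divisor giving 1
Order = 18

18


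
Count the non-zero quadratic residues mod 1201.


For prime p, the number of non-zero quadratic residues is (p-1)/2.
= (1201-1)/2
= 600

600


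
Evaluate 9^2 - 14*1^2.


x^2 - d*y^2
= 9^2 - 14*1^2
= 81 - 14
= 67

67


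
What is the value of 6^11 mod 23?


p = 23 is prime and the exponent is (p-1)/2 = 11, so by Euler's criterion 6^11 = (6/23) = +1 or -1 mod 23.
Compute by square-and-multiply:
  11 = 8 + 2 + 1 (binary 1011)
  Repeated squaring mod 23: 6^1 = 6, 6^2 = 13, 6^4 = 8, 6^8 = 18
  6^11 = 6^8 * 6^2 * 6^1 = 18 * 13 * 6 mod 23
    18 * 13 = 234 = 4 mod 23
    4 * 6 = 24 = 1 mod 23
  6^11 = 1 mod 23
Result 1: 6 is a quadratic residue mod 23.
6^11 mod 23 = 1

1


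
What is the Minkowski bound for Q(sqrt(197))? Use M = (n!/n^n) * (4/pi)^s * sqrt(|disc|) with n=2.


d = 197, d mod 4 = 1, so disc(K) = d = 197; |disc(K)| = 197
Real quadratic field, so n = 2, s = r2 = 0, r1 = 2
M = (n!/n^n) * (4/pi)^s * sqrt(|disc(K)|) = (2!/2^2) * (4/pi)^0 * sqrt(197)
= 0.5 * 1.000000 * 14.035669
= 7.0178

7.0178


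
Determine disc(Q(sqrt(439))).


For K = Q(sqrt(d)) with d squarefree: disc(K) = d if d = 1 mod 4, and disc(K) = 4d if d = 2 or 3 mod 4.
Here d = 439, and d mod 4 = 3.
d = 3 mod 4, not 1 (O_K = Z[sqrt(d)]), so disc(K) = 4d = 4 * (439) = 1756

1756


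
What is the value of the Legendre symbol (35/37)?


p = 37 is prime, so compute (35/37) with the reciprocity algorithm (Jacobi-symbol steps: pull out 2s via (2/n), flip via reciprocity, reduce):
  reciprocity: (35/37) -> +(37/35)
  reduce: (2/35)
  pull out 2: (2/35) = -1  (since 35 mod 8 = 3)
  (1/35) = 1
Product of signs = -1
(35/37) = -1

-1


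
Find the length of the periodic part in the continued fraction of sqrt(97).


Run the CF algorithm for sqrt(97).
a_0 = floor(sqrt(97)) = 9; set m_0=0, q_0=1.
Recurrence: m' = q*a - m,  q' = (d - m'^2)/q,  a' = floor((a_0 + m')/q').
  step 1: m=9, q=16, a=1
  step 2: m=7, q=3, a=5
  step 3: m=8, q=11, a=1
  step 4: m=3, q=8, a=1
  step 5: m=5, q=9, a=1
  step 6: m=4, q=9, a=1
  step 7: m=5, q=8, a=1
  step 8: m=3, q=11, a=1
  step 9: m=8, q=3, a=5
  step 10: m=7, q=16, a=1
  step 11: m=9, q=1, a=18
a_11 = 2*a_0 = 18, so the period closes here.
sqrt(97) = [9; 1, 5, 1, 1, 1, 1, 1, 1, 5, 1, 18]
Period length = 11

11


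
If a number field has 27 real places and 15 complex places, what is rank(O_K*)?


By Dirichlet's unit theorem:
rank = r1 + r2 - 1
= 27 + 15 - 1
= 41

41


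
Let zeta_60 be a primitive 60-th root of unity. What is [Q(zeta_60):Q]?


The degree equals Euler's totient phi(60).
60 = 2^2 * 3 * 5
phi(60) = 16

16


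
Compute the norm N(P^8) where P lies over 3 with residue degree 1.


N(P^a) = p^(a*f)
= 3^(8*1)
= 3^8
= 6561

6561


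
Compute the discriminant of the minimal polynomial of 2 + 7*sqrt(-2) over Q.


The element 2 + 7*sqrt(-2) has minimal polynomial:
x^2 - 4*x + 102
Discriminant = (-4)^2 - 4*(102)
= 16 - 408
= -392

-392


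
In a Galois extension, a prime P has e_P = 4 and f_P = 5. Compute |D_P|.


|D_P| = e * f
= 4 * 5
= 20

20


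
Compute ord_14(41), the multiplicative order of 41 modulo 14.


We want ord_14(41), the smallest k >= 1 with 41^k = 1 mod 14.
n = 14 = 2 * 7, phi(14) = 6; the order divides phi(n).
Divisors of 6: 1, 2, 3, 6
Repeated squaring mod 14: 41^1 = 13, 41^2 = 1, 41^4 = 1
Test divisors in increasing order:
  k=1: 41^1 = 13 mod 14
  k=2: 41^2 = 1 mod 14  <- first divisor giving 1
Order = 2

2


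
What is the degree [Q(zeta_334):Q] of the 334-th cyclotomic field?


The degree equals Euler's totient phi(334).
334 = 2 * 167
phi(334) = 166

166


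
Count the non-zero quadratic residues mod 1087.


For prime p, the number of non-zero quadratic residues is (p-1)/2.
= (1087-1)/2
= 543

543


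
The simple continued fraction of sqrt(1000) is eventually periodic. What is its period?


Run the CF algorithm for sqrt(1000).
a_0 = floor(sqrt(1000)) = 31; set m_0=0, q_0=1.
Recurrence: m' = q*a - m,  q' = (d - m'^2)/q,  a' = floor((a_0 + m')/q').
  step 1: m=31, q=39, a=1
  step 2: m=8, q=24, a=1
  step 3: m=16, q=31, a=1
  step 4: m=15, q=25, a=1
  step 5: m=10, q=36, a=1
  step 6: m=26, q=9, a=6
  step 7: m=28, q=24, a=2
  step 8: m=20, q=25, a=2
  step 9: m=30, q=4, a=15
  step 10: m=30, q=25, a=2
  step 11: m=20, q=24, a=2
  step 12: m=28, q=9, a=6
  step 13: m=26, q=36, a=1
  step 14: m=10, q=25, a=1
  step 15: m=15, q=31, a=1
  step 16: m=16, q=24, a=1
  step 17: m=8, q=39, a=1
  step 18: m=31, q=1, a=62
a_18 = 2*a_0 = 62, so the period closes here.
sqrt(1000) = [31; 1, 1, 1, 1, 1, 6, 2, 2, 15, 2, 2, 6, 1, 1, 1, 1, 1, 62]
Period length = 18

18


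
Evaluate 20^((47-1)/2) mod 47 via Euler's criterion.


p = 47 is prime and the exponent is (p-1)/2 = 23, so by Euler's criterion 20^23 = (20/47) = +1 or -1 mod 47.
Compute by square-and-multiply:
  23 = 16 + 4 + 2 + 1 (binary 10111)
  Repeated squaring mod 47: 20^1 = 20, 20^2 = 24, 20^4 = 12, 20^8 = 3, 20^16 = 9
  20^23 = 20^16 * 20^4 * 20^2 * 20^1 = 9 * 12 * 24 * 20 mod 47
    9 * 12 = 108 = 14 mod 47
    14 * 24 = 336 = 7 mod 47
    7 * 20 = 140 = 46 mod 47
  20^23 = 46 mod 47
Result 46 = p - 1 = -1 mod 47: 20 is a quadratic non-residue mod 47. As a residue in [0, p-1] the value is 46.
20^23 mod 47 = 46

46


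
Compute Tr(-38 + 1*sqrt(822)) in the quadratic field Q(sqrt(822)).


Tr(a + b*sqrt(d)) = (a + b*sqrt(d)) + (a - b*sqrt(d)) = 2a
= 2 * (-38)
= -76

-76


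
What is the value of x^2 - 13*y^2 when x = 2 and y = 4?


x^2 - d*y^2
= 2^2 - 13*4^2
= 4 - 208
= -204

-204


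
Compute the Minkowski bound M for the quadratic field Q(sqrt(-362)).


d = -362, d mod 4 = 2, so disc(K) = 4d = -1448; |disc(K)| = 1448
Imaginary quadratic field, so n = 2, s = r2 = 1, r1 = 0
M = (n!/n^n) * (4/pi)^s * sqrt(|disc(K)|) = (2!/2^2) * (4/pi)^1 * sqrt(1448)
= 0.5 * 1.273240 * 38.052595
= 24.2250

24.2250


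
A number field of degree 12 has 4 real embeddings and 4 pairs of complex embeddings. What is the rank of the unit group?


By Dirichlet's unit theorem:
rank = r1 + r2 - 1
= 4 + 4 - 1
= 7

7


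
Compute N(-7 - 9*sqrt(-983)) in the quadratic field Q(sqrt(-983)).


N(a + b*sqrt(d)) = a^2 - d*b^2
= (-7)^2 - (-983)*(-9)^2
= 49 + 79623
= 79672

79672


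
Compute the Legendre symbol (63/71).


p = 71 is prime, so compute (63/71) with the reciprocity algorithm (Jacobi-symbol steps: pull out 2s via (2/n), flip via reciprocity, reduce):
  reciprocity: (63/71) -> -(71/63)
  reduce: (8/63)
  pull out 2: (2/63) = +1  (since 63 mod 8 = 7)
  pull out 2: (2/63) = +1  (since 63 mod 8 = 7)
  pull out 2: (2/63) = +1  (since 63 mod 8 = 7)
  (1/63) = 1
Product of signs = -1
(63/71) = -1

-1


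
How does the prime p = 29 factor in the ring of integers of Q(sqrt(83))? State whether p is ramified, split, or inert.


K = Q(sqrt(83)). Since d mod 4 = 3, disc(K) = 332.
Check p | disc: 332 mod 29 = 13.
p does not divide disc. Compute Legendre symbol (d/p):
25^((29-1)/2) mod 29 = 1
(d/p) = 1, so p splits: (p) = P*P' with e=1, f=1, g=2.
Therefore p is split.

split


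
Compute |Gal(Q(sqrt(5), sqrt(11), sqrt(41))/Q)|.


The 3 square roots of distinct primes are multiplicatively independent over Q,
so [K:Q] = 2^3 and Gal(K/Q) is isomorphic to (Z/2Z)^3.
|Gal| = 2^3 = 8

8


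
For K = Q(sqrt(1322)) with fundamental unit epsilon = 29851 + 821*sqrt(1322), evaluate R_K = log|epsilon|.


epsilon = 29851 + 821*sqrt(1322)
= 59702.0000
R = ln(59702.0000)
= 10.9971

10.9971


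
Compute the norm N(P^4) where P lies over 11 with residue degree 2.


N(P^a) = p^(a*f)
= 11^(4*2)
= 11^8
= 214358881

214358881


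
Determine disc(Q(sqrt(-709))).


For K = Q(sqrt(d)) with d squarefree: disc(K) = d if d = 1 mod 4, and disc(K) = 4d if d = 2 or 3 mod 4.
Here d = -709, and d mod 4 = 3.
d = 3 mod 4, not 1 (O_K = Z[sqrt(d)]), so disc(K) = 4d = 4 * (-709) = -2836

-2836


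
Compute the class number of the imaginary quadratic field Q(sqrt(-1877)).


K = Q(sqrt(-1877)). d mod 4 = 3, so D = disc(K) = 4d = -7508
h(K) equals the number of primitive reduced positive-definite forms (a, b, c) = a*x^2 + b*x*y + c*y^2 with b^2 - 4ac = D,
where reduced means |b| <= a <= c, with b >= 0 whenever |b| = a or a = c, and primitive means gcd(a, b, c) = 1.
Reduced forces 3a^2 <= |D| = 7508, so 1 <= a <= 50; b must have the parity of D, and c = (b^2 - D)/(4a) must be an integer >= a.
Enumerate a = 1..50, b in [-a, a]:
  a=1: (1, 0, 1877)  [1]
  a=2: (2, 2, 939)  [1]
  a=3: (3, -2, 626), (3, 2, 626)  [2]
  a=4..5: none
  a=6: (6, -2, 313), (6, 2, 313)  [2]
  a=7..8: none
  a=9: (9, -4, 209), (9, 4, 209)  [2]
  a=10: none
  a=11: (11, -4, 171), (11, 4, 171)  [2]
  a=12..17: none
  a=18: (18, -14, 107), (18, 14, 107)  [2]
  a=19: (19, -4, 99), (19, 4, 99)  [2]
  a=20..21: none
  a=22: (22, -18, 89), (22, 18, 89)  [2]
  a=23: (23, -6, 82), (23, 6, 82)  [2]
  a=24..26: none
  a=27: (27, -22, 74), (27, 22, 74)  [2]
  a=28..30: none
  a=31: (31, -26, 66), (31, 26, 66)  [2]
  a=32: none
  a=33: (33, -26, 62), (33, -4, 57), (33, 4, 57), (33, 26, 62)  [4]
  a=34..36: none
  a=37: (37, -22, 54), (37, 22, 54)  [2]
  a=38: (38, -34, 57), (38, 34, 57)  [2]
  a=39..40: none
  a=41: (41, -6, 46), (41, 6, 46)  [2]
  a=42: none
  a=43: (43, -24, 47), (43, 24, 47)  [2]
  a=44..50: none
Total reduced forms: 1 + 1 + 2 + 2 + 2 + 2 + 2 + 2 + 2 + 2 + 2 + 2 + 4 + 2 + 2 + 2 + 2 = 34
h = 34

34


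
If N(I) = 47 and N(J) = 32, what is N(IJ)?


N(IJ) = N(I) * N(J)
= 47 * 32
= 1504

1504


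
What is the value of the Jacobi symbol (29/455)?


Compute (29/455) via quadratic reciprocity:
  reciprocity: (29/455) -> +(455/29)
  reduce: (20/29)
  pull out 2: (2/29) = -1  (since 29 mod 8 = 5)
  pull out 2: (2/29) = -1  (since 29 mod 8 = 5)
  reciprocity: (5/29) -> +(29/5)
  reduce: (4/5)
  pull out 2: (2/5) = -1  (since 5 mod 8 = 5)
  pull out 2: (2/5) = -1  (since 5 mod 8 = 5)
  (1/5) = 1
Product of signs = 1

1


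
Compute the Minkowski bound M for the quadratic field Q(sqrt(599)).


d = 599, d mod 4 = 3, so disc(K) = 4d = 2396; |disc(K)| = 2396
Real quadratic field, so n = 2, s = r2 = 0, r1 = 2
M = (n!/n^n) * (4/pi)^s * sqrt(|disc(K)|) = (2!/2^2) * (4/pi)^0 * sqrt(2396)
= 0.5 * 1.000000 * 48.948953
= 24.4745

24.4745


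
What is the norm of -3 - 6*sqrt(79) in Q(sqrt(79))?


N(a + b*sqrt(d)) = a^2 - d*b^2
= (-3)^2 - (79)*(-6)^2
= 9 - 2844
= -2835

-2835


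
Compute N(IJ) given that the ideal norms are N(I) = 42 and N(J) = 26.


N(IJ) = N(I) * N(J)
= 42 * 26
= 1092

1092


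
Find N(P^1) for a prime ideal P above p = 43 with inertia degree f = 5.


N(P^a) = p^(a*f)
= 43^(1*5)
= 43^5
= 147008443

147008443


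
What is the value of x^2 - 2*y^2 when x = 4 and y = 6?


x^2 - d*y^2
= 4^2 - 2*6^2
= 16 - 72
= -56

-56


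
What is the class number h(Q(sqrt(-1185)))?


K = Q(sqrt(-1185)). d mod 4 = 3, so D = disc(K) = 4d = -4740
h(K) equals the number of primitive reduced positive-definite forms (a, b, c) = a*x^2 + b*x*y + c*y^2 with b^2 - 4ac = D,
where reduced means |b| <= a <= c, with b >= 0 whenever |b| = a or a = c, and primitive means gcd(a, b, c) = 1.
Reduced forces 3a^2 <= |D| = 4740, so 1 <= a <= 39; b must have the parity of D, and c = (b^2 - D)/(4a) must be an integer >= a.
Enumerate a = 1..39, b in [-a, a]:
  a=1: (1, 0, 1185)  [1]
  a=2: (2, 2, 593)  [1]
  a=3: (3, 0, 395)  [1]
  a=4: none
  a=5: (5, 0, 237)  [1]
  a=6: (6, 6, 199)  [1]
  a=7..9: none
  a=10: (10, 10, 121)  [1]
  a=11: (11, -10, 110), (11, 10, 110)  [2]
  a=12..14: none
  a=15: (15, 0, 79)  [1]
  a=16..21: none
  a=22: (22, -10, 55), (22, 10, 55)  [2]
  a=23..28: none
  a=29: (29, -4, 41), (29, 4, 41)  [2]
  a=30: (30, 30, 47)  [1]
  a=31..32: none
  a=33: (33, -12, 37), (33, 12, 37)  [2]
  a=34..39: none
Total reduced forms: 1 + 1 + 1 + 1 + 1 + 1 + 2 + 1 + 2 + 2 + 1 + 2 = 16
h = 16

16


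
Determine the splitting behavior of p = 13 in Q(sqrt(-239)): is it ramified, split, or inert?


K = Q(sqrt(-239)). Since d mod 4 = 1, disc(K) = -239.
Check p | disc: -239 mod 13 = 8.
p does not divide disc. Compute Legendre symbol (d/p):
8^((13-1)/2) mod 13 = -1
(d/p) = -1, so p is inert: (p) stays prime with e=1, f=2, g=1.
Therefore p is inert.

inert


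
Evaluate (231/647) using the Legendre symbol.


p = 647 is prime, so compute (231/647) with the reciprocity algorithm (Jacobi-symbol steps: pull out 2s via (2/n), flip via reciprocity, reduce):
  reciprocity: (231/647) -> -(647/231)
  reduce: (185/231)
  reciprocity: (185/231) -> +(231/185)
  reduce: (46/185)
  pull out 2: (2/185) = +1  (since 185 mod 8 = 1)
  reciprocity: (23/185) -> +(185/23)
  reduce: (1/23)
  (1/23) = 1
Product of signs = -1
(231/647) = -1

-1


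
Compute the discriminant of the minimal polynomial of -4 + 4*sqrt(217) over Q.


The element -4 + 4*sqrt(217) has minimal polynomial:
x^2 + 8*x - 3456
Discriminant = (8)^2 - 4*(-3456)
= 64 + 13824
= 13888

13888


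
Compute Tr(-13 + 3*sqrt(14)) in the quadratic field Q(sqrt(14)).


Tr(a + b*sqrt(d)) = (a + b*sqrt(d)) + (a - b*sqrt(d)) = 2a
= 2 * (-13)
= -26

-26


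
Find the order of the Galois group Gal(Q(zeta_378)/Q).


|Gal(Q(zeta_378)/Q)| = phi(378)
= 108

108


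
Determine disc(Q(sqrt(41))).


For K = Q(sqrt(d)) with d squarefree: disc(K) = d if d = 1 mod 4, and disc(K) = 4d if d = 2 or 3 mod 4.
Here d = 41, and d mod 4 = 1.
d = 1 mod 4 (O_K = Z[(1+sqrt(d))/2]), so disc(K) = d = 41

41


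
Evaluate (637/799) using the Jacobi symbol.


Compute (637/799) via quadratic reciprocity:
  reciprocity: (637/799) -> +(799/637)
  reduce: (162/637)
  pull out 2: (2/637) = -1  (since 637 mod 8 = 5)
  reciprocity: (81/637) -> +(637/81)
  reduce: (70/81)
  pull out 2: (2/81) = +1  (since 81 mod 8 = 1)
  reciprocity: (35/81) -> +(81/35)
  reduce: (11/35)
  reciprocity: (11/35) -> -(35/11)
  reduce: (2/11)
  pull out 2: (2/11) = -1  (since 11 mod 8 = 3)
  (1/11) = 1
Product of signs = -1

-1


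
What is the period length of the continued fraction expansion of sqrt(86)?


Run the CF algorithm for sqrt(86).
a_0 = floor(sqrt(86)) = 9; set m_0=0, q_0=1.
Recurrence: m' = q*a - m,  q' = (d - m'^2)/q,  a' = floor((a_0 + m')/q').
  step 1: m=9, q=5, a=3
  step 2: m=6, q=10, a=1
  step 3: m=4, q=7, a=1
  step 4: m=3, q=11, a=1
  step 5: m=8, q=2, a=8
  step 6: m=8, q=11, a=1
  step 7: m=3, q=7, a=1
  step 8: m=4, q=10, a=1
  step 9: m=6, q=5, a=3
  step 10: m=9, q=1, a=18
a_10 = 2*a_0 = 18, so the period closes here.
sqrt(86) = [9; 3, 1, 1, 1, 8, 1, 1, 1, 3, 18]
Period length = 10

10


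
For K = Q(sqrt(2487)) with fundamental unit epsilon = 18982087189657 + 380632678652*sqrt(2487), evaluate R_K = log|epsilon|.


epsilon = 18982087189657 + 380632678652*sqrt(2487)
= 3.7964e+13
R = ln(3.7964e+13)
= 31.2677

31.2677


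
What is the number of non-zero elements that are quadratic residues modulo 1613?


For prime p, the number of non-zero quadratic residues is (p-1)/2.
= (1613-1)/2
= 806

806


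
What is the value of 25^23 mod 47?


p = 47 is prime and the exponent is (p-1)/2 = 23, so by Euler's criterion 25^23 = (25/47) = +1 or -1 mod 47.
Compute by square-and-multiply:
  23 = 16 + 4 + 2 + 1 (binary 10111)
  Repeated squaring mod 47: 25^1 = 25, 25^2 = 14, 25^4 = 8, 25^8 = 17, 25^16 = 7
  25^23 = 25^16 * 25^4 * 25^2 * 25^1 = 7 * 8 * 14 * 25 mod 47
    7 * 8 = 56 = 9 mod 47
    9 * 14 = 126 = 32 mod 47
    32 * 25 = 800 = 1 mod 47
  25^23 = 1 mod 47
Result 1: 25 is a quadratic residue mod 47.
25^23 mod 47 = 1

1


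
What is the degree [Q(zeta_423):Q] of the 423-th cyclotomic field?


The degree equals Euler's totient phi(423).
423 = 3^2 * 47
phi(423) = 276

276


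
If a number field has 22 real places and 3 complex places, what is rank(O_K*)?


By Dirichlet's unit theorem:
rank = r1 + r2 - 1
= 22 + 3 - 1
= 24

24


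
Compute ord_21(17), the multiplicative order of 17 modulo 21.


We want ord_21(17), the smallest k >= 1 with 17^k = 1 mod 21.
n = 21 = 3 * 7, phi(21) = 12; the order divides phi(n).
Divisors of 12: 1, 2, 3, 4, 6, 12
Repeated squaring mod 21: 17^1 = 17, 17^2 = 16, 17^4 = 4, 17^8 = 16
Test divisors in increasing order:
  k=1: 17^1 = 17 mod 21
  k=2: 17^2 = 16 mod 21
  k=3: 17^3 = 16 * 17 = 20 mod 21
  k=4: 17^4 = 4 mod 21
  k=6: 17^6 = 4 * 16 = 1 mod 21  <- first divisor giving 1
Order = 6

6


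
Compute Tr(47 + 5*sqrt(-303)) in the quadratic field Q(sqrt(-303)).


Tr(a + b*sqrt(d)) = (a + b*sqrt(d)) + (a - b*sqrt(d)) = 2a
= 2 * (47)
= 94

94


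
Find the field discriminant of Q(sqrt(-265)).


For K = Q(sqrt(d)) with d squarefree: disc(K) = d if d = 1 mod 4, and disc(K) = 4d if d = 2 or 3 mod 4.
Here d = -265, and d mod 4 = 3.
d = 3 mod 4, not 1 (O_K = Z[sqrt(d)]), so disc(K) = 4d = 4 * (-265) = -1060

-1060


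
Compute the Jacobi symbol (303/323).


Compute (303/323) via quadratic reciprocity:
  reciprocity: (303/323) -> -(323/303)
  reduce: (20/303)
  pull out 2: (2/303) = +1  (since 303 mod 8 = 7)
  pull out 2: (2/303) = +1  (since 303 mod 8 = 7)
  reciprocity: (5/303) -> +(303/5)
  reduce: (3/5)
  reciprocity: (3/5) -> +(5/3)
  reduce: (2/3)
  pull out 2: (2/3) = -1  (since 3 mod 8 = 3)
  (1/3) = 1
Product of signs = 1

1


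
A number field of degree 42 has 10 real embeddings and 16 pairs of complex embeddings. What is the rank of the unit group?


By Dirichlet's unit theorem:
rank = r1 + r2 - 1
= 10 + 16 - 1
= 25

25


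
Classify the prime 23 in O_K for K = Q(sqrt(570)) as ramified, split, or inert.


K = Q(sqrt(570)). Since d mod 4 = 2, disc(K) = 2280.
Check p | disc: 2280 mod 23 = 3.
p does not divide disc. Compute Legendre symbol (d/p):
18^((23-1)/2) mod 23 = 1
(d/p) = 1, so p splits: (p) = P*P' with e=1, f=1, g=2.
Therefore p is split.

split


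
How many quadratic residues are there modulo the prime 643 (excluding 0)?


For prime p, the number of non-zero quadratic residues is (p-1)/2.
= (643-1)/2
= 321

321


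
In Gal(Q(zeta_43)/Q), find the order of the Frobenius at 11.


The Frobenius at p in Gal(Q(zeta_n)/Q) = (Z/nZ)* is the class of p, so its order is ord_43(11), the smallest k >= 1 with 11^k = 1 mod 43.
n = 43 = 43, phi(43) = 42; the order divides phi(n).
Divisors of 42: 1, 2, 3, 6, 7, 14, 21, 42
Repeated squaring mod 43: 11^1 = 11, 11^2 = 35, 11^4 = 21, 11^8 = 11, 11^16 = 35, 11^32 = 21
Test divisors in increasing order:
  k=1: 11^1 = 11 mod 43
  k=2: 11^2 = 35 mod 43
  k=3: 11^3 = 35 * 11 = 41 mod 43
  k=6: 11^6 = 21 * 35 = 4 mod 43
  k=7: 11^7 = 21 * 35 * 11 = 1 mod 43  <- first divisor giving 1
Order = 7

7


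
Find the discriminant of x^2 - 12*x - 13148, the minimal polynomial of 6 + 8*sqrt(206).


The element 6 + 8*sqrt(206) has minimal polynomial:
x^2 - 12*x - 13148
Discriminant = (-12)^2 - 4*(-13148)
= 144 + 52592
= 52736

52736


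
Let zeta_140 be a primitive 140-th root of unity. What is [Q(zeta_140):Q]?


The degree equals Euler's totient phi(140).
140 = 2^2 * 5 * 7
phi(140) = 48

48


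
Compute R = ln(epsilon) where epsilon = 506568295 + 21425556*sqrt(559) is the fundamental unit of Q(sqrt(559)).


epsilon = 506568295 + 21425556*sqrt(559)
= 1.0131e+09
R = ln(1.0131e+09)
= 20.7363

20.7363


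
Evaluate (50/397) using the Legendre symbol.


p = 397 is prime, so compute (50/397) with the reciprocity algorithm (Jacobi-symbol steps: pull out 2s via (2/n), flip via reciprocity, reduce):
  pull out 2: (2/397) = -1  (since 397 mod 8 = 5)
  reciprocity: (25/397) -> +(397/25)
  reduce: (22/25)
  pull out 2: (2/25) = +1  (since 25 mod 8 = 1)
  reciprocity: (11/25) -> +(25/11)
  reduce: (3/11)
  reciprocity: (3/11) -> -(11/3)
  reduce: (2/3)
  pull out 2: (2/3) = -1  (since 3 mod 8 = 3)
  (1/3) = 1
Product of signs = -1
(50/397) = -1

-1


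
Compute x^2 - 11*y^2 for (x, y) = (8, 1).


x^2 - d*y^2
= 8^2 - 11*1^2
= 64 - 11
= 53

53


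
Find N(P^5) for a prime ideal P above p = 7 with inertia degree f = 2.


N(P^a) = p^(a*f)
= 7^(5*2)
= 7^10
= 282475249

282475249


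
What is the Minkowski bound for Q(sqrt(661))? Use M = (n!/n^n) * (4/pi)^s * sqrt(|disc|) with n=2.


d = 661, d mod 4 = 1, so disc(K) = d = 661; |disc(K)| = 661
Real quadratic field, so n = 2, s = r2 = 0, r1 = 2
M = (n!/n^n) * (4/pi)^s * sqrt(|disc(K)|) = (2!/2^2) * (4/pi)^0 * sqrt(661)
= 0.5 * 1.000000 * 25.709920
= 12.8550

12.8550


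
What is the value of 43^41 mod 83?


p = 83 is prime and the exponent is (p-1)/2 = 41, so by Euler's criterion 43^41 = (43/83) = +1 or -1 mod 83.
Compute by square-and-multiply:
  41 = 32 + 8 + 1 (binary 101001)
  Repeated squaring mod 83: 43^1 = 43, 43^2 = 23, 43^4 = 31, 43^8 = 48, 43^16 = 63, 43^32 = 68
  43^41 = 43^32 * 43^8 * 43^1 = 68 * 48 * 43 mod 83
    68 * 48 = 3264 = 27 mod 83
    27 * 43 = 1161 = 82 mod 83
  43^41 = 82 mod 83
Result 82 = p - 1 = -1 mod 83: 43 is a quadratic non-residue mod 83. As a residue in [0, p-1] the value is 82.
43^41 mod 83 = 82

82


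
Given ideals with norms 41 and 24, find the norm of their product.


N(IJ) = N(I) * N(J)
= 41 * 24
= 984

984


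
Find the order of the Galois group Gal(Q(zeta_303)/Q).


|Gal(Q(zeta_303)/Q)| = phi(303)
= 200

200


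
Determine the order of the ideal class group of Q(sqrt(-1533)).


K = Q(sqrt(-1533)). d mod 4 = 3, so D = disc(K) = 4d = -6132
h(K) equals the number of primitive reduced positive-definite forms (a, b, c) = a*x^2 + b*x*y + c*y^2 with b^2 - 4ac = D,
where reduced means |b| <= a <= c, with b >= 0 whenever |b| = a or a = c, and primitive means gcd(a, b, c) = 1.
Reduced forces 3a^2 <= |D| = 6132, so 1 <= a <= 45; b must have the parity of D, and c = (b^2 - D)/(4a) must be an integer >= a.
Enumerate a = 1..45, b in [-a, a]:
  a=1: (1, 0, 1533)  [1]
  a=2: (2, 2, 767)  [1]
  a=3: (3, 0, 511)  [1]
  a=4..5: none
  a=6: (6, 6, 257)  [1]
  a=7: (7, 0, 219)  [1]
  a=8..12: none
  a=13: (13, -2, 118), (13, 2, 118)  [2]
  a=14: (14, 14, 113)  [1]
  a=15..18: none
  a=19: (19, -10, 82), (19, 10, 82)  [2]
  a=20: none
  a=21: (21, 0, 73)  [1]
  a=22: none
  a=23: (23, -20, 71), (23, 20, 71)  [2]
  a=24..25: none
  a=26: (26, -2, 59), (26, 2, 59)  [2]
  a=27..28: none
  a=29: (29, -4, 53), (29, 4, 53)  [2]
  a=30..36: none
  a=37: (37, -26, 46), (37, 26, 46)  [2]
  a=38: (38, -10, 41), (38, 10, 41)  [2]
  a=39: (39, -24, 43), (39, 24, 43)  [2]
  a=40..41: none
  a=42: (42, 42, 47)  [1]
  a=43..45: none
Total reduced forms: 1 + 1 + 1 + 1 + 1 + 2 + 1 + 2 + 1 + 2 + 2 + 2 + 2 + 2 + 2 + 1 = 24
h = 24

24


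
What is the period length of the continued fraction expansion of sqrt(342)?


Run the CF algorithm for sqrt(342).
a_0 = floor(sqrt(342)) = 18; set m_0=0, q_0=1.
Recurrence: m' = q*a - m,  q' = (d - m'^2)/q,  a' = floor((a_0 + m')/q').
  step 1: m=18, q=18, a=2
  step 2: m=18, q=1, a=36
a_2 = 2*a_0 = 36, so the period closes here.
sqrt(342) = [18; 2, 36]
Period length = 2

2


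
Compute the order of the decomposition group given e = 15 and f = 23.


|D_P| = e * f
= 15 * 23
= 345

345


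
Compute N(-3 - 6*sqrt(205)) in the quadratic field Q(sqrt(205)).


N(a + b*sqrt(d)) = a^2 - d*b^2
= (-3)^2 - (205)*(-6)^2
= 9 - 7380
= -7371

-7371


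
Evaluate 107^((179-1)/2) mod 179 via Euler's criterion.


p = 179 is prime and the exponent is (p-1)/2 = 89, so by Euler's criterion 107^89 = (107/179) = +1 or -1 mod 179.
Compute by square-and-multiply:
  89 = 64 + 16 + 8 + 1 (binary 1011001)
  Repeated squaring mod 179: 107^1 = 107, 107^2 = 172, 107^4 = 49, 107^8 = 74, 107^16 = 106, 107^32 = 138, 107^64 = 70
  107^89 = 107^64 * 107^16 * 107^8 * 107^1 = 70 * 106 * 74 * 107 mod 179
    70 * 106 = 7420 = 81 mod 179
    81 * 74 = 5994 = 87 mod 179
    87 * 107 = 9309 = 1 mod 179
  107^89 = 1 mod 179
Result 1: 107 is a quadratic residue mod 179.
107^89 mod 179 = 1

1


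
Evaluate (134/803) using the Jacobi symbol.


Compute (134/803) via quadratic reciprocity:
  pull out 2: (2/803) = -1  (since 803 mod 8 = 3)
  reciprocity: (67/803) -> -(803/67)
  reduce: (66/67)
  pull out 2: (2/67) = -1  (since 67 mod 8 = 3)
  reciprocity: (33/67) -> +(67/33)
  reduce: (1/33)
  (1/33) = 1
Product of signs = -1

-1


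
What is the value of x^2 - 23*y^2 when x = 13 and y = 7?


x^2 - d*y^2
= 13^2 - 23*7^2
= 169 - 1127
= -958

-958


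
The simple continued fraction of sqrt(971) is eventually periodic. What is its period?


Run the CF algorithm for sqrt(971).
a_0 = floor(sqrt(971)) = 31; set m_0=0, q_0=1.
Recurrence: m' = q*a - m,  q' = (d - m'^2)/q,  a' = floor((a_0 + m')/q').
  step 1: m=31, q=10, a=6
  step 2: m=29, q=13, a=4
  step 3: m=23, q=34, a=1
  step 4: m=11, q=25, a=1
  step 5: m=14, q=31, a=1
  step 6: m=17, q=22, a=2
  step 7: m=27, q=11, a=5
  step 8: m=28, q=17, a=3
  step 9: m=23, q=26, a=2
  step 10: m=29, q=5, a=12
  step 11: m=31, q=2, a=31
  step 12: m=31, q=5, a=12
  step 13: m=29, q=26, a=2
  step 14: m=23, q=17, a=3
  step 15: m=28, q=11, a=5
  step 16: m=27, q=22, a=2
  step 17: m=17, q=31, a=1
  step 18: m=14, q=25, a=1
  step 19: m=11, q=34, a=1
  step 20: m=23, q=13, a=4
  step 21: m=29, q=10, a=6
  step 22: m=31, q=1, a=62
a_22 = 2*a_0 = 62, so the period closes here.
sqrt(971) = [31; 6, 4, 1, 1, 1, 2, 5, 3, 2, 12, 31, 12, 2, 3, 5, 2, 1, 1, 1, 4, 6, 62]
Period length = 22

22


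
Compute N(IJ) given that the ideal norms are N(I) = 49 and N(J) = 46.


N(IJ) = N(I) * N(J)
= 49 * 46
= 2254

2254


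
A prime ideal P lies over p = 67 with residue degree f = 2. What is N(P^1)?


N(P^a) = p^(a*f)
= 67^(1*2)
= 67^2
= 4489

4489


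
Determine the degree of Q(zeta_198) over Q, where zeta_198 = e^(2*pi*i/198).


The degree equals Euler's totient phi(198).
198 = 2 * 3^2 * 11
phi(198) = 60

60


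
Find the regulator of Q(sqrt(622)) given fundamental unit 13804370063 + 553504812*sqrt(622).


epsilon = 13804370063 + 553504812*sqrt(622)
= 2.7609e+10
R = ln(2.7609e+10)
= 24.0414

24.0414


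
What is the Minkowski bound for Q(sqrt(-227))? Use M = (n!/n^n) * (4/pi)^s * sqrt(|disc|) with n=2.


d = -227, d mod 4 = 1, so disc(K) = d = -227; |disc(K)| = 227
Imaginary quadratic field, so n = 2, s = r2 = 1, r1 = 0
M = (n!/n^n) * (4/pi)^s * sqrt(|disc(K)|) = (2!/2^2) * (4/pi)^1 * sqrt(227)
= 0.5 * 1.273240 * 15.066519
= 9.5916

9.5916


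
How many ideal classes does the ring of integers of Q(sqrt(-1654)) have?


K = Q(sqrt(-1654)). d mod 4 = 2, so D = disc(K) = 4d = -6616
h(K) equals the number of primitive reduced positive-definite forms (a, b, c) = a*x^2 + b*x*y + c*y^2 with b^2 - 4ac = D,
where reduced means |b| <= a <= c, with b >= 0 whenever |b| = a or a = c, and primitive means gcd(a, b, c) = 1.
Reduced forces 3a^2 <= |D| = 6616, so 1 <= a <= 46; b must have the parity of D, and c = (b^2 - D)/(4a) must be an integer >= a.
Enumerate a = 1..46, b in [-a, a]:
  a=1: (1, 0, 1654)  [1]
  a=2: (2, 0, 827)  [1]
  a=3..4: none
  a=5: (5, -2, 331), (5, 2, 331)  [2]
  a=6..9: none
  a=10: (10, -8, 167), (10, 8, 167)  [2]
  a=11..12: none
  a=13: (13, -12, 130), (13, 12, 130)  [2]
  a=14..22: none
  a=23: (23, -10, 73), (23, 10, 73)  [2]
  a=24: none
  a=25: (25, -22, 71), (25, 22, 71)  [2]
  a=26: (26, -12, 65), (26, 12, 65)  [2]
  a=27..28: none
  a=29: (29, -24, 62), (29, 24, 62)  [2]
  a=30: none
  a=31: (31, -24, 58), (31, 24, 58)  [2]
  a=32..36: none
  a=37: (37, -28, 50), (37, 28, 50)  [2]
  a=38..42: none
  a=43: (43, -36, 46), (43, 36, 46)  [2]
  a=44..46: none
Total reduced forms: 1 + 1 + 2 + 2 + 2 + 2 + 2 + 2 + 2 + 2 + 2 + 2 = 22
h = 22

22


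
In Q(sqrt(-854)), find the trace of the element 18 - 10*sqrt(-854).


Tr(a + b*sqrt(d)) = (a + b*sqrt(d)) + (a - b*sqrt(d)) = 2a
= 2 * (18)
= 36

36


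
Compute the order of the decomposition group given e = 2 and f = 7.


|D_P| = e * f
= 2 * 7
= 14

14


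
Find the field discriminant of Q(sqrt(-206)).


For K = Q(sqrt(d)) with d squarefree: disc(K) = d if d = 1 mod 4, and disc(K) = 4d if d = 2 or 3 mod 4.
Here d = -206, and d mod 4 = 2.
d = 2 mod 4, not 1 (O_K = Z[sqrt(d)]), so disc(K) = 4d = 4 * (-206) = -824

-824


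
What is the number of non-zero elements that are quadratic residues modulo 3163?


For prime p, the number of non-zero quadratic residues is (p-1)/2.
= (3163-1)/2
= 1581

1581


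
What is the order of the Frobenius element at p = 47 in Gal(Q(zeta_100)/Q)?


The Frobenius at p in Gal(Q(zeta_n)/Q) = (Z/nZ)* is the class of p, so its order is ord_100(47), the smallest k >= 1 with 47^k = 1 mod 100.
n = 100 = 2^2 * 5^2, phi(100) = 40; the order divides phi(n).
Divisors of 40: 1, 2, 4, 5, 8, 10, 20, 40
Repeated squaring mod 100: 47^1 = 47, 47^2 = 9, 47^4 = 81, 47^8 = 61, 47^16 = 21, 47^32 = 41
Test divisors in increasing order:
  k=1: 47^1 = 47 mod 100
  k=2: 47^2 = 9 mod 100
  k=4: 47^4 = 81 mod 100
  k=5: 47^5 = 81 * 47 = 7 mod 100
  k=8: 47^8 = 61 mod 100
  k=10: 47^10 = 61 * 9 = 49 mod 100
  k=20: 47^20 = 21 * 81 = 1 mod 100  <- first divisor giving 1
Order = 20

20


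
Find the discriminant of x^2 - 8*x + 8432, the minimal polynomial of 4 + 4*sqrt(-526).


The element 4 + 4*sqrt(-526) has minimal polynomial:
x^2 - 8*x + 8432
Discriminant = (-8)^2 - 4*(8432)
= 64 - 33728
= -33664

-33664


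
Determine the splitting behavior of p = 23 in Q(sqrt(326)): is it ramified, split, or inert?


K = Q(sqrt(326)). Since d mod 4 = 2, disc(K) = 1304.
Check p | disc: 1304 mod 23 = 16.
p does not divide disc. Compute Legendre symbol (d/p):
4^((23-1)/2) mod 23 = 1
(d/p) = 1, so p splits: (p) = P*P' with e=1, f=1, g=2.
Therefore p is split.

split


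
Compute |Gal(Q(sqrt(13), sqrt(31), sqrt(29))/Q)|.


The 3 square roots of distinct primes are multiplicatively independent over Q,
so [K:Q] = 2^3 and Gal(K/Q) is isomorphic to (Z/2Z)^3.
|Gal| = 2^3 = 8

8


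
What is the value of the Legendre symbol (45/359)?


p = 359 is prime, so compute (45/359) with the reciprocity algorithm (Jacobi-symbol steps: pull out 2s via (2/n), flip via reciprocity, reduce):
  reciprocity: (45/359) -> +(359/45)
  reduce: (44/45)
  pull out 2: (2/45) = -1  (since 45 mod 8 = 5)
  pull out 2: (2/45) = -1  (since 45 mod 8 = 5)
  reciprocity: (11/45) -> +(45/11)
  reduce: (1/11)
  (1/11) = 1
Product of signs = 1
(45/359) = 1

1


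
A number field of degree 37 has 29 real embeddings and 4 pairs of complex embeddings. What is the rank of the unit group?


By Dirichlet's unit theorem:
rank = r1 + r2 - 1
= 29 + 4 - 1
= 32

32


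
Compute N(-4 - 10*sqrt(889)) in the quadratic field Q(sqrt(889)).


N(a + b*sqrt(d)) = a^2 - d*b^2
= (-4)^2 - (889)*(-10)^2
= 16 - 88900
= -88884

-88884


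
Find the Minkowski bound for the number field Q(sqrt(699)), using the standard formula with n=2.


d = 699, d mod 4 = 3, so disc(K) = 4d = 2796; |disc(K)| = 2796
Real quadratic field, so n = 2, s = r2 = 0, r1 = 2
M = (n!/n^n) * (4/pi)^s * sqrt(|disc(K)|) = (2!/2^2) * (4/pi)^0 * sqrt(2796)
= 0.5 * 1.000000 * 52.877216
= 26.4386

26.4386


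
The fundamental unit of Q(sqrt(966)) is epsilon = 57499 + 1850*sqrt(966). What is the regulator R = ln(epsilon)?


epsilon = 57499 + 1850*sqrt(966)
= 114998.0000
R = ln(114998.0000)
= 11.6527

11.6527


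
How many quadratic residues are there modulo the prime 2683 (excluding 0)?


For prime p, the number of non-zero quadratic residues is (p-1)/2.
= (2683-1)/2
= 1341

1341


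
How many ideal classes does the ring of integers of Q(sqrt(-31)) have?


K = Q(sqrt(-31)). d mod 4 = 1, so D = disc(K) = d = -31
h(K) equals the number of primitive reduced positive-definite forms (a, b, c) = a*x^2 + b*x*y + c*y^2 with b^2 - 4ac = D,
where reduced means |b| <= a <= c, with b >= 0 whenever |b| = a or a = c, and primitive means gcd(a, b, c) = 1.
Reduced forces 3a^2 <= |D| = 31, so 1 <= a <= 3; b must have the parity of D, and c = (b^2 - D)/(4a) must be an integer >= a.
Enumerate a = 1..3, b in [-a, a]:
  a=1: (1, 1, 8)  [1]
  a=2: (2, -1, 4), (2, 1, 4)  [2]
  a=3: none
Total reduced forms: 1 + 2 = 3
h = 3

3


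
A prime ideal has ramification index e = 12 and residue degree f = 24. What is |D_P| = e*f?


|D_P| = e * f
= 12 * 24
= 288

288


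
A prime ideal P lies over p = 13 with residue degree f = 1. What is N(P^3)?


N(P^a) = p^(a*f)
= 13^(3*1)
= 13^3
= 2197

2197


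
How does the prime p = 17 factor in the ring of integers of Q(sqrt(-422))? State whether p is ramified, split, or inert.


K = Q(sqrt(-422)). Since d mod 4 = 2, disc(K) = -1688.
Check p | disc: -1688 mod 17 = 12.
p does not divide disc. Compute Legendre symbol (d/p):
3^((17-1)/2) mod 17 = -1
(d/p) = -1, so p is inert: (p) stays prime with e=1, f=2, g=1.
Therefore p is inert.

inert


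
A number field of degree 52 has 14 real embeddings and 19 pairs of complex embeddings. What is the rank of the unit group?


By Dirichlet's unit theorem:
rank = r1 + r2 - 1
= 14 + 19 - 1
= 32

32


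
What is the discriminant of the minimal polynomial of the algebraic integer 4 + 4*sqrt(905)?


The element 4 + 4*sqrt(905) has minimal polynomial:
x^2 - 8*x - 14464
Discriminant = (-8)^2 - 4*(-14464)
= 64 + 57856
= 57920

57920


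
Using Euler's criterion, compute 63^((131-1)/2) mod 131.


p = 131 is prime and the exponent is (p-1)/2 = 65, so by Euler's criterion 63^65 = (63/131) = +1 or -1 mod 131.
Compute by square-and-multiply:
  65 = 64 + 1 (binary 1000001)
  Repeated squaring mod 131: 63^1 = 63, 63^2 = 39, 63^4 = 80, 63^8 = 112, 63^16 = 99, 63^32 = 107, 63^64 = 52
  63^65 = 63^64 * 63^1 = 52 * 63 mod 131
    52 * 63 = 3276 = 1 mod 131
  63^65 = 1 mod 131
Result 1: 63 is a quadratic residue mod 131.
63^65 mod 131 = 1

1


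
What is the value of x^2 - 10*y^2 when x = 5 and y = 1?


x^2 - d*y^2
= 5^2 - 10*1^2
= 25 - 10
= 15

15


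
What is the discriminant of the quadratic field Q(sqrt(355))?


For K = Q(sqrt(d)) with d squarefree: disc(K) = d if d = 1 mod 4, and disc(K) = 4d if d = 2 or 3 mod 4.
Here d = 355, and d mod 4 = 3.
d = 3 mod 4, not 1 (O_K = Z[sqrt(d)]), so disc(K) = 4d = 4 * (355) = 1420

1420


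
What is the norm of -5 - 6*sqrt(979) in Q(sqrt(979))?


N(a + b*sqrt(d)) = a^2 - d*b^2
= (-5)^2 - (979)*(-6)^2
= 25 - 35244
= -35219

-35219


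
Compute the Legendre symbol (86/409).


p = 409 is prime, so compute (86/409) with the reciprocity algorithm (Jacobi-symbol steps: pull out 2s via (2/n), flip via reciprocity, reduce):
  pull out 2: (2/409) = +1  (since 409 mod 8 = 1)
  reciprocity: (43/409) -> +(409/43)
  reduce: (22/43)
  pull out 2: (2/43) = -1  (since 43 mod 8 = 3)
  reciprocity: (11/43) -> -(43/11)
  reduce: (10/11)
  pull out 2: (2/11) = -1  (since 11 mod 8 = 3)
  reciprocity: (5/11) -> +(11/5)
  reduce: (1/5)
  (1/5) = 1
Product of signs = -1
(86/409) = -1

-1


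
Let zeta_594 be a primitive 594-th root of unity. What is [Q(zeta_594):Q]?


The degree equals Euler's totient phi(594).
594 = 2 * 3^3 * 11
phi(594) = 180

180


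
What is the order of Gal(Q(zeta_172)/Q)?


|Gal(Q(zeta_172)/Q)| = phi(172)
= 84

84


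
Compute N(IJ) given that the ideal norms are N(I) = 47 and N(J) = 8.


N(IJ) = N(I) * N(J)
= 47 * 8
= 376

376


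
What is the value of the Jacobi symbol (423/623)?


Compute (423/623) via quadratic reciprocity:
  reciprocity: (423/623) -> -(623/423)
  reduce: (200/423)
  pull out 2: (2/423) = +1  (since 423 mod 8 = 7)
  pull out 2: (2/423) = +1  (since 423 mod 8 = 7)
  pull out 2: (2/423) = +1  (since 423 mod 8 = 7)
  reciprocity: (25/423) -> +(423/25)
  reduce: (23/25)
  reciprocity: (23/25) -> +(25/23)
  reduce: (2/23)
  pull out 2: (2/23) = +1  (since 23 mod 8 = 7)
  (1/23) = 1
Product of signs = -1

-1


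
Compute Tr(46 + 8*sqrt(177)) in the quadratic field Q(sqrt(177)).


Tr(a + b*sqrt(d)) = (a + b*sqrt(d)) + (a - b*sqrt(d)) = 2a
= 2 * (46)
= 92

92


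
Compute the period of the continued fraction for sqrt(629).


Run the CF algorithm for sqrt(629).
a_0 = floor(sqrt(629)) = 25; set m_0=0, q_0=1.
Recurrence: m' = q*a - m,  q' = (d - m'^2)/q,  a' = floor((a_0 + m')/q').
  step 1: m=25, q=4, a=12
  step 2: m=23, q=25, a=1
  step 3: m=2, q=25, a=1
  step 4: m=23, q=4, a=12
  step 5: m=25, q=1, a=50
a_5 = 2*a_0 = 50, so the period closes here.
sqrt(629) = [25; 12, 1, 1, 12, 50]
Period length = 5

5
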